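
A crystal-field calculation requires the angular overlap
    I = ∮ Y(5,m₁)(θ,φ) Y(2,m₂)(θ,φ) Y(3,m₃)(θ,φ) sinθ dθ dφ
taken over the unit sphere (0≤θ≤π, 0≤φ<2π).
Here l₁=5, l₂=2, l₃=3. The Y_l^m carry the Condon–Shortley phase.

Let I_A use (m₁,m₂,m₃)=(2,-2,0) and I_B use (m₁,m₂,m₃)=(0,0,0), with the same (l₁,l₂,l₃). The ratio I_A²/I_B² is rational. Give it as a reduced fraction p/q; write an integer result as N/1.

7/20

Same 5,2,3: normalisation and zero-m 3j drop out of the ratio.
A: Δ: 4! 6! 0! / 11! → 1/2310; sum: t=0:+1/864 = 1/864; 3j²(5 2 3; 2 -2 0) = Δ·Π!·Σ² = 1/66  (sign -1)
B: Δ: 4! 6! 0! / 11! → 1/2310; sum: t=2:+1/144 = 1/144; 3j²(5 2 3; 0 0 0) = Δ·Π!·Σ² = 10/231  (sign -1)
I_A²/I_B² = (1/66)/(10/231) = 7/20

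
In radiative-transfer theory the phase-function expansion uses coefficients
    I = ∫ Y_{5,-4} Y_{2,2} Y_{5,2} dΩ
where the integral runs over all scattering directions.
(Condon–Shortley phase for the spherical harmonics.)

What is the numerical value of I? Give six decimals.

Checks pass: Σm=0; 12 even; l₃=5∈[3,7].
(2·5+1)(2·2+1)(2·5+1) = 605
Δ: 2! 8! 2! / 13! → 1/38610
sum: t=0:+1/2880 t=1:−1/576 t=2:+1/2880 = -1/960
3j²(5 2 5; 0 0 0) = Δ·Π!·Σ² = 10/429  (sign +1)
sum: t=2:+1/20160 = 1/20160
3j²(5 2 5; -4 2 2) = Δ·Π!·Σ² = 12/715  (sign -1)
combine: 4πI² = 605·10/429·12/715 = 40/169
take √, sign -1: I = -0.13724032

-0.137240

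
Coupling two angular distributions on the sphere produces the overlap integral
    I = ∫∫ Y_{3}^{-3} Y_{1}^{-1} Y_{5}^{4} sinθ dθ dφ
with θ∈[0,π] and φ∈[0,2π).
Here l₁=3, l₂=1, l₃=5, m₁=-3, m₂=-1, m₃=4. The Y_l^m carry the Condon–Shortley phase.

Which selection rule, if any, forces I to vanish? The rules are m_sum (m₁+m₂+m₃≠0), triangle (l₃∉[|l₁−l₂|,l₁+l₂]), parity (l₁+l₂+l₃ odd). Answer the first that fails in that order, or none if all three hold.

azimuthal sum: -3 − 1 + 4 = 0  ✓
2 ≤ 5 ≤ 4 (triangle on l)  ✗
L = 3 + 1 + 5 = 9 (odd)

triangle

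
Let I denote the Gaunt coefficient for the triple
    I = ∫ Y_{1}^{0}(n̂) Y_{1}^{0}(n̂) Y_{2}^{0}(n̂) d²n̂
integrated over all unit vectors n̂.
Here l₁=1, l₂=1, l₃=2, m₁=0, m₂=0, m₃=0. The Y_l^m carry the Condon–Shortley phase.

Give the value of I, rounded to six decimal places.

0.252313

Checks pass: Σm=0; 4 even; l₃=2∈[0,2].
(2·1+1)(2·1+1)(2·2+1) = 45
Δ: 0! 2! 2! / 5! → 1/30
sum: t=0:+1/1 = 1/1
3j²(1 1 2; 0 0 0) = Δ·Π!·Σ² = 2/15  (sign +1)
(m-triple is (0,0,0) — same symbol as above.)
combine: 4πI² = 45·2/15·2/15 = 4/5
take √, sign +1: I = 0.25231325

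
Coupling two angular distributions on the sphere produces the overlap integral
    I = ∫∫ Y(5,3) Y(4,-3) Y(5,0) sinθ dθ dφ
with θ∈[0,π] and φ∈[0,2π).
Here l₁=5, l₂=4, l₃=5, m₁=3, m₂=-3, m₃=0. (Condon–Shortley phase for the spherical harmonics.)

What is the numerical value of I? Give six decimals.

Checks pass: Σm=0; 14 even; l₃=5∈[1,9].
(2·5+1)(2·4+1)(2·5+1) = 1089
Δ: 4! 6! 4! / 15! → 1/3153150
sum: t=0:+1/69120 t=1:−1/1728 t=2:+1/576 t=3:−1/1728 t=4:+1/69120 = 7/11520
3j²(5 4 5; 0 0 0) = Δ·Π!·Σ² = 2/143  (sign -1)
sum: t=0:+1/6912 t=1:−1/17280 = 1/11520
3j²(5 4 5; 3 -3 0) = Δ·Π!·Σ² = 2/143  (sign -1)
combine: 4πI² = 1089·2/143·2/143 = 36/169
take √, sign +1: I = 0.13019760

0.130198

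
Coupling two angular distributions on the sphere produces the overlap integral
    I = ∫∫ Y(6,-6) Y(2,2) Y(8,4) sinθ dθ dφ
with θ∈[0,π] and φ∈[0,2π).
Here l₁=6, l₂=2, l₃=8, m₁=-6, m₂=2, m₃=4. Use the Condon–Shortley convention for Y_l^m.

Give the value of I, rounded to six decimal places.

0.008486

m-sum 0 ✓  L=16 even ✓  4≤8≤8 ✓
Π(2lᵢ+1) = 13×5×17 = 1105
triangle coeff Δ(6,2,8) = 1/30940
Σ_t [0,0]: t=0:+1/2073600 = 1/2073600
(3j)²=28/1105 [(6 2 8; 0 0 0)], sign=+1
Σ_t [0,0]: t=0:+1/11496038400 = 1/11496038400
(3j)²=1/30940 [(6 2 8; -6 2 4)], sign=+1
⇒ 4πI² = 1/1105
I = (+1)√(1/1105/(4π)) = 0.00848621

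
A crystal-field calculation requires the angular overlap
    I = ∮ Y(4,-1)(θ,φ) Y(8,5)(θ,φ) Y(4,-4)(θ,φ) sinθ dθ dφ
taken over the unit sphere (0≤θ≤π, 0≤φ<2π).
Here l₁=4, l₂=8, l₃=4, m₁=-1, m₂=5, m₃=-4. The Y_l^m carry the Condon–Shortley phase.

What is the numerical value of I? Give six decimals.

m-sum 0 ✓  L=16 even ✓  4≤4≤12 ✓
Π(2lᵢ+1) = 9×17×9 = 1377
triangle coeff Δ(4,8,4) = 1/218790
Σ_t [4,4]: t=4:+1/331776 = 1/331776
(3j)²=490/21879 [(4 8 4; 0 0 0)], sign=+1
Σ_t [5,5]: t=5:−1/29030400 = -1/29030400
(3j)²=1/170 [(4 8 4; -1 5 -4)], sign=-1
⇒ 4πI² = 441/2431
I = (-1)√(441/2431/(4π)) = -0.12014948

-0.120149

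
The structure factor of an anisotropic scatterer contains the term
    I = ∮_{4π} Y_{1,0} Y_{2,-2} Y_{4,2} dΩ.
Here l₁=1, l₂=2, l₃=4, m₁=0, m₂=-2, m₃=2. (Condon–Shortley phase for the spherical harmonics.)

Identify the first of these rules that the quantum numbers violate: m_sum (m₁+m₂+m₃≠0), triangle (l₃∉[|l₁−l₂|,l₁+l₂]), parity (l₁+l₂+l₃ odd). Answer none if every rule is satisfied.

azimuthal sum: 0 − 2 + 2 = 0  ✓
1 ≤ 4 ≤ 3 (triangle on l)  ✗
L = 1 + 2 + 4 = 7 (odd)

triangle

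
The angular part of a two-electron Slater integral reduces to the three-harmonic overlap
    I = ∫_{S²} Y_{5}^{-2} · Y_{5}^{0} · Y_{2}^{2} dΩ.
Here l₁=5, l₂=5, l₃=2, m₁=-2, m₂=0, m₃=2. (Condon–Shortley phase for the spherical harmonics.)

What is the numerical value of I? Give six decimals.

Rules hold: Σm=0, L=12 even, 0≤2≤10.
N = 11·11·5 = 605
Δ = 8!·2!·2!/13! = 1/38610
Racah Σ t=3..5: t=3:−1/2880 t=4:+1/576 t=5:−1/2880 = 1/960
⇒ 3j(5 5 2; 0 0 0)² = 10/429, sgn +1
Racah Σ t=5..5: t=5:−1/2880 = -1/2880
⇒ 3j(5 5 2; -2 0 2)² = 14/429, sgn -1
4πI² = N·(3j₀)²·(3jₘ)² = 700/1521
I = -1·√(0.460224/4π) = -0.19137248

-0.191372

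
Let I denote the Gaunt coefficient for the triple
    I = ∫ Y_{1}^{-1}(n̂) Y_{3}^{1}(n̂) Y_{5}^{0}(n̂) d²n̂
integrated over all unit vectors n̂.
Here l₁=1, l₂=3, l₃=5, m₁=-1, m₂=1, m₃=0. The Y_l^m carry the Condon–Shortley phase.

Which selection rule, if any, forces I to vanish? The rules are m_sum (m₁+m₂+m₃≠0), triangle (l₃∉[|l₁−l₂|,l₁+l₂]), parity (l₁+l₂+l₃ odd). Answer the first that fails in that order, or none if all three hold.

triangle

azimuthal sum: -1 + 1 + 0 = 0  ✓
2 ≤ 5 ≤ 4 (triangle on l)  ✗
L = 1 + 3 + 5 = 9 (odd)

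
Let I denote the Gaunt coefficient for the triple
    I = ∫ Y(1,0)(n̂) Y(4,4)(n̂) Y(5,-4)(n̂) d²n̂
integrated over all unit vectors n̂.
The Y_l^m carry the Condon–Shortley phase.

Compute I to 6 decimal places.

0.147319

Checks pass: Σm=0; 10 even; l₃=5∈[3,5].
(2·1+1)(2·4+1)(2·5+1) = 297
Δ: 0! 2! 8! / 11! → 1/495
sum: t=0:+1/576 = 1/576
3j²(1 4 5; 0 0 0) = Δ·Π!·Σ² = 5/99  (sign -1)
sum: t=0:+1/40320 = 1/40320
3j²(1 4 5; 0 4 -4) = Δ·Π!·Σ² = 1/55  (sign -1)
combine: 4πI² = 297·5/99·1/55 = 3/11
take √, sign +1: I = 0.14731920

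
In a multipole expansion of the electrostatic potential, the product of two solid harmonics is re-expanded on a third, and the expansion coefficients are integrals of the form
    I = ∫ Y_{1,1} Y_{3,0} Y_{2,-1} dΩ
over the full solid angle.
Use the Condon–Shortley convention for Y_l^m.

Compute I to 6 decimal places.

0.143048

Rules hold: Σm=0, L=6 even, 2≤2≤4.
N = 3·7·5 = 105
Δ = 2!·0!·4!/7! = 1/105
Racah Σ t=1..1: t=1:−1/4 = -1/4
⇒ 3j(1 3 2; 0 0 0)² = 3/35, sgn -1
Racah Σ t=0..0: t=0:+1/12 = 1/12
⇒ 3j(1 3 2; 1 0 -1)² = 1/35, sgn -1
4πI² = N·(3j₀)²·(3jₘ)² = 9/35
I = +1·√(0.257143/4π) = 0.14304817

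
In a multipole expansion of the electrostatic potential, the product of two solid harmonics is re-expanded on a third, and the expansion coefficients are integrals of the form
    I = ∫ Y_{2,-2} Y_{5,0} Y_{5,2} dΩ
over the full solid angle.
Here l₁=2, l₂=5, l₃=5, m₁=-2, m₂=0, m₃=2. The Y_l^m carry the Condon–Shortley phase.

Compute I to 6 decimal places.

-0.191372

Rules hold: Σm=0, L=12 even, 3≤5≤7.
N = 5·11·11 = 605
Δ = 2!·2!·8!/13! = 1/38610
Racah Σ t=0..2: t=0:+1/2880 t=1:−1/576 t=2:+1/2880 = -1/960
⇒ 3j(2 5 5; 0 0 0)² = 10/429, sgn +1
Racah Σ t=2..2: t=2:+1/2880 = 1/2880
⇒ 3j(2 5 5; -2 0 2)² = 14/429, sgn -1
4πI² = N·(3j₀)²·(3jₘ)² = 700/1521
I = -1·√(0.460224/4π) = -0.19137248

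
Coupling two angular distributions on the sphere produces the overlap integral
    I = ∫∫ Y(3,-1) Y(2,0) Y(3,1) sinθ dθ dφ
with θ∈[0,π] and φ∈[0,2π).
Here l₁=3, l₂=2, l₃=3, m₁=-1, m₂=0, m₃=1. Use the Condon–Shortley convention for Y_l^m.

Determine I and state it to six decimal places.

Rules hold: Σm=0, L=8 even, 1≤3≤5.
N = 7·5·7 = 245
Δ = 2!·4!·2!/9! = 1/3780
Racah Σ t=0..2: t=0:+1/24 t=1:−1/4 t=2:+1/24 = -1/6
⇒ 3j(3 2 3; 0 0 0)² = 4/105, sgn +1
Racah Σ t=0..2: t=0:+1/96 t=1:−1/6 t=2:+1/16 = -3/32
⇒ 3j(3 2 3; -1 0 1)² = 3/140, sgn -1
4πI² = N·(3j₀)²·(3jₘ)² = 1/5
I = -1·√(0.2/4π) = -0.12615663

-0.126157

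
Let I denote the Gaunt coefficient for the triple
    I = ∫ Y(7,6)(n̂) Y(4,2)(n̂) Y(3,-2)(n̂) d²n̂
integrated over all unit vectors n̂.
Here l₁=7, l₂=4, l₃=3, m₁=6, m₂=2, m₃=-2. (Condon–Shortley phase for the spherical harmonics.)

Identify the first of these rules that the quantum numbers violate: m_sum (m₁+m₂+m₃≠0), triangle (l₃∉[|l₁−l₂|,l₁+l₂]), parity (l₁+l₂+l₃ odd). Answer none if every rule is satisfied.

m₁+m₂+m₃ = 6 + 2 − 2 = 6  ✗
triangle: |7−4|=3 ≤ l₃=3 ≤ 7+4=11
parity: l₁+l₂+l₃ = 14 is even

m_sum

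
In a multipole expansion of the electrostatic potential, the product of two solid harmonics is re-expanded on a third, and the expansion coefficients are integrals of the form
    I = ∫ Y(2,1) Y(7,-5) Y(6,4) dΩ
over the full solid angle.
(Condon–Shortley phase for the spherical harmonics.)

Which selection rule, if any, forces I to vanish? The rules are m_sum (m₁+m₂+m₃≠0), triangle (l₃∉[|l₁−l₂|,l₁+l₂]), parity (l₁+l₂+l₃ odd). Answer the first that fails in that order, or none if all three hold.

azimuthal sum: 1 − 5 + 4 = 0  ✓
5 ≤ 6 ≤ 9 (triangle on l)  ✓
L = 2 + 7 + 6 = 15 (odd)  ✗

parity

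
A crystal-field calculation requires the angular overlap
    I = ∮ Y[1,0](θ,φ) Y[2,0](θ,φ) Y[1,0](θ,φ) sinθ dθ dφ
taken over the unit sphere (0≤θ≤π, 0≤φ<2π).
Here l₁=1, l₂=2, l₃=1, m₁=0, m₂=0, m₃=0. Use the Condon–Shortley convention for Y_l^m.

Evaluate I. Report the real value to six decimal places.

0.252313

m-sum 0 ✓  L=4 even ✓  1≤1≤3 ✓
Π(2lᵢ+1) = 3×5×3 = 45
triangle coeff Δ(1,2,1) = 1/30
Σ_t [1,1]: t=1:−1/1 = -1/1
(3j)²=2/15 [(1 2 1; 0 0 0)], sign=+1
(m-triple is (0,0,0) — same symbol as above.)
⇒ 4πI² = 4/5
I = (+1)√(4/5/(4π)) = 0.25231325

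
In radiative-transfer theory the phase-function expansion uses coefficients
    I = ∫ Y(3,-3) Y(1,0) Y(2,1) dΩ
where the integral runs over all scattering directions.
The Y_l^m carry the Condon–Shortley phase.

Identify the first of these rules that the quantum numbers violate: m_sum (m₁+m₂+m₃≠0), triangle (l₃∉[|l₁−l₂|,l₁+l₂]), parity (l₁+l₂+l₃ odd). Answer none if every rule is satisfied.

m_sum

m₁+m₂+m₃ = -3 + 0 + 1 = -2  ✗
triangle: |3−1|=2 ≤ l₃=2 ≤ 3+1=4
parity: l₁+l₂+l₃ = 6 is even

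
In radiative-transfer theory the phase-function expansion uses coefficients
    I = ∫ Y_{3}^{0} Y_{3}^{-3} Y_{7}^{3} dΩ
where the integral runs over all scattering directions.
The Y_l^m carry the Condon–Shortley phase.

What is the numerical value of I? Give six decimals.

0.000000

triangle: need 0≤l₃≤6, have 7; I=0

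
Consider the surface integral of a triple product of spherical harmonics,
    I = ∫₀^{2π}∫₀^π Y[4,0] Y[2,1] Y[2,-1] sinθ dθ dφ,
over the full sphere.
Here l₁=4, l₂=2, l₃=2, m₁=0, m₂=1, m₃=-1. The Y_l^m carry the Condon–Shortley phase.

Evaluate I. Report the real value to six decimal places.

Checks pass: Σm=0; 8 even; l₃=2∈[2,6].
(2·4+1)(2·2+1)(2·2+1) = 225
Δ: 4! 4! 0! / 9! → 1/630
sum: t=2:+1/16 = 1/16
3j²(4 2 2; 0 0 0) = Δ·Π!·Σ² = 2/35  (sign +1)
sum: t=3:−1/36 = -1/36
3j²(4 2 2; 0 1 -1) = Δ·Π!·Σ² = 8/315  (sign +1)
combine: 4πI² = 225·2/35·8/315 = 16/49
take √, sign +1: I = 0.16119702

0.161197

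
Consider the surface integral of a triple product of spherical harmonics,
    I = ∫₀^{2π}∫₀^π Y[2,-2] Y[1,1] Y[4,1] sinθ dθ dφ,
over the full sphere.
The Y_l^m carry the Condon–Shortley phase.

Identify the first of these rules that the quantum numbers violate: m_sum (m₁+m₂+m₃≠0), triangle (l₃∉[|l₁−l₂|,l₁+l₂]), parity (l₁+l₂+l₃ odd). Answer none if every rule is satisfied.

triangle

azimuthal sum: -2 + 1 + 1 = 0  ✓
1 ≤ 4 ≤ 3 (triangle on l)  ✗
L = 2 + 1 + 4 = 7 (odd)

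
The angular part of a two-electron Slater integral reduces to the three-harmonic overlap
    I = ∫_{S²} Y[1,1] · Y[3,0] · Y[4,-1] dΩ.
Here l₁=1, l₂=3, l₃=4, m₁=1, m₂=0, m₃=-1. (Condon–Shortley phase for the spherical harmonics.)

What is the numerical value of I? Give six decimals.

m-sum 0 ✓  L=8 even ✓  2≤4≤4 ✓
Π(2lᵢ+1) = 3×7×9 = 189
triangle coeff Δ(1,3,4) = 1/252
Σ_t [0,0]: t=0:+1/36 = 1/36
(3j)²=4/63 [(1 3 4; 0 0 0)], sign=+1
Σ_t [0,0]: t=0:+1/72 = 1/72
(3j)²=5/126 [(1 3 4; 1 0 -1)], sign=-1
⇒ 4πI² = 10/21
I = (-1)√(10/21/(4π)) = -0.19466390

-0.194664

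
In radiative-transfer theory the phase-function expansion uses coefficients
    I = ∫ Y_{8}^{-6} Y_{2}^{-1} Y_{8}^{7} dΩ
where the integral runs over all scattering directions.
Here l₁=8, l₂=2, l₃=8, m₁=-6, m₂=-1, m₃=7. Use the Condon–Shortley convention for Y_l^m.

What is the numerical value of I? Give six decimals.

-0.193012

Rules hold: Σm=0, L=18 even, 6≤8≤10.
N = 17·5·17 = 1445
Δ = 2!·14!·2!/19! = 1/348840
Racah Σ t=0..2: t=0:+1/116121600 t=1:−1/25401600 t=2:+1/116121600 = -1/45158400
⇒ 3j(8 2 8; 0 0 0)² = 24/1615, sgn -1
Racah Σ t=0..1: t=0:+1/174356582400 t=1:−1/12454041600 = -1/13412044800
⇒ 3j(8 2 8; -6 -1 7)² = 169/7752, sgn +1
4πI² = N·(3j₀)²·(3jₘ)² = 169/361
I = -1·√(0.468144/4π) = -0.19301223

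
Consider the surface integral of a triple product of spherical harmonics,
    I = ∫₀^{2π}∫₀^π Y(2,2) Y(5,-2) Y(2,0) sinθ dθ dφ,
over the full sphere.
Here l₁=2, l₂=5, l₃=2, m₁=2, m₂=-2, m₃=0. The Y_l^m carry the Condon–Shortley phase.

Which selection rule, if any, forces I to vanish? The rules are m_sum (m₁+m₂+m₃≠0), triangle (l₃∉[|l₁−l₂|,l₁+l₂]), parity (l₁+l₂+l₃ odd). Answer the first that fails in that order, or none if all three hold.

triangle

azimuthal sum: 2 − 2 + 0 = 0  ✓
3 ≤ 2 ≤ 7 (triangle on l)  ✗
L = 2 + 5 + 2 = 9 (odd)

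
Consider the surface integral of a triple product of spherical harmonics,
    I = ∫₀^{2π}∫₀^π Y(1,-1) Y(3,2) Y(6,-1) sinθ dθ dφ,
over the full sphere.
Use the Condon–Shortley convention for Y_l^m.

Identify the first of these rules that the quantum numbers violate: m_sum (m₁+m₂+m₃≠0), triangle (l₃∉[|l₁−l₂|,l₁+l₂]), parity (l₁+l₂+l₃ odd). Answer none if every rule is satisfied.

triangle

m₁+m₂+m₃ = -1 + 2 − 1 = 0  ✓
triangle: |1−3|=2 ≤ l₃=6 ≤ 1+3=4  ✗
parity: l₁+l₂+l₃ = 10 is even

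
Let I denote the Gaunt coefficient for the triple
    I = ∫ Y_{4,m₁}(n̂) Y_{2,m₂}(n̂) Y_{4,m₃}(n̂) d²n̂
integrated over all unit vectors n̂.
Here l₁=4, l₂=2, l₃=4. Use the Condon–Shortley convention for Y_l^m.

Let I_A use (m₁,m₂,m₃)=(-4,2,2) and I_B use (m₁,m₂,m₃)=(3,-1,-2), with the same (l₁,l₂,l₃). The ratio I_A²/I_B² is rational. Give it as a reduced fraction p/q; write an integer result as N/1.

l's match ⇒ only the (l;m) 3-j factors differ between A and B.
A: triangle coeff Δ(4,2,4) = 1/13860; Σ_t [2,2]: t=2:+1/2880 = 1/2880; (3j)²=2/165 [(4 2 4; -4 2 2)], sign=+1
B: triangle coeff Δ(4,2,4) = 1/13860; Σ_t [0,1]: t=0:+1/240 t=1:−1/1440 = 1/288; (3j)²=5/132 [(4 2 4; 3 -1 -2)], sign=+1
I_A²/I_B² = (2/165)/(5/132) = 8/25

8/25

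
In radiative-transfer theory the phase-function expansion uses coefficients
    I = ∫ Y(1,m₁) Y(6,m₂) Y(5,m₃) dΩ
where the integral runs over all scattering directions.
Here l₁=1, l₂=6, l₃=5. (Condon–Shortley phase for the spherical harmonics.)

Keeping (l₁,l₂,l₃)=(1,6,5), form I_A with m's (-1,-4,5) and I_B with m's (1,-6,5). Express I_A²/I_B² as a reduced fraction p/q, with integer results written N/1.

1/66

l's match ⇒ only the (l;m) 3-j factors differ between A and B.
A: triangle coeff Δ(1,6,5) = 1/858; Σ_t [2,2]: t=2:+1/7257600 = 1/7257600; (3j)²=1/858 [(1 6 5; -1 -4 5)], sign=+1
B: triangle coeff Δ(1,6,5) = 1/858; Σ_t [0,0]: t=0:+1/7257600 = 1/7257600; (3j)²=1/13 [(1 6 5; 1 -6 5)], sign=+1
I_A²/I_B² = (1/858)/(1/13) = 1/66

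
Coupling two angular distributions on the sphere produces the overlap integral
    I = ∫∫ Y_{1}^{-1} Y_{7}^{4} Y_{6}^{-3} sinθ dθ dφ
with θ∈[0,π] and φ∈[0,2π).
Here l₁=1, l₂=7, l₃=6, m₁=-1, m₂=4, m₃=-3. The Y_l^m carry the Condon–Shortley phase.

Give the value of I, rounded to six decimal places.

0.259489

Rules hold: Σm=0, L=14 even, 6≤6≤8.
N = 3·15·13 = 585
Δ = 2!·0!·12!/15! = 1/1365
Racah Σ t=1..1: t=1:−1/518400 = -1/518400
⇒ 3j(1 7 6; 0 0 0)² = 7/195, sgn -1
Racah Σ t=2..2: t=2:+1/4354560 = 1/4354560
⇒ 3j(1 7 6; -1 4 -3)² = 11/273, sgn -1
4πI² = N·(3j₀)²·(3jₘ)² = 11/13
I = +1·√(0.846154/4π) = 0.25948947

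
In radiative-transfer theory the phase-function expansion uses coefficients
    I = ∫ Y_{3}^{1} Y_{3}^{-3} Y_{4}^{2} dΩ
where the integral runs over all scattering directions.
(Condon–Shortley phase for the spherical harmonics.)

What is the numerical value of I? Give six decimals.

-0.188451

m-sum 0 ✓  L=10 even ✓  0≤4≤6 ✓
Π(2lᵢ+1) = 7×7×9 = 441
triangle coeff Δ(3,3,4) = 1/34650
Σ_t [0,2]: t=0:+1/72 t=1:−1/16 t=2:+1/72 = -5/144
(3j)²=2/77 [(3 3 4; 0 0 0)], sign=-1
Σ_t [0,0]: t=0:+1/192 = 1/192
(3j)²=3/77 [(3 3 4; 1 -3 2)], sign=+1
⇒ 4πI² = 54/121
I = (-1)√(54/121/(4π)) = -0.18845135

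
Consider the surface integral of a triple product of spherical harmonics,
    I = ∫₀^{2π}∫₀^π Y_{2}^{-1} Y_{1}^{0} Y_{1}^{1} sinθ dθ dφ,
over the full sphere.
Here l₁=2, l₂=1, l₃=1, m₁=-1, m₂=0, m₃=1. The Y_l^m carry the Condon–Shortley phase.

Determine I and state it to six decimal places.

Checks pass: Σm=0; 4 even; l₃=1∈[1,3].
(2·2+1)(2·1+1)(2·1+1) = 45
Δ: 2! 2! 0! / 5! → 1/30
sum: t=1:−1/1 = -1/1
3j²(2 1 1; 0 0 0) = Δ·Π!·Σ² = 2/15  (sign +1)
sum: t=1:−1/2 = -1/2
3j²(2 1 1; -1 0 1) = Δ·Π!·Σ² = 1/10  (sign -1)
combine: 4πI² = 45·2/15·1/10 = 3/5
take √, sign -1: I = -0.21850969

-0.218510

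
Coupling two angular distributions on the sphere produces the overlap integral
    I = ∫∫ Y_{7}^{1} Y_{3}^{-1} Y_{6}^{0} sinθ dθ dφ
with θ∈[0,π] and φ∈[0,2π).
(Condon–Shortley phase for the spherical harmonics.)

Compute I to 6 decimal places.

-0.072239

Checks pass: Σm=0; 16 even; l₃=6∈[4,10].
(2·7+1)(2·3+1)(2·6+1) = 1365
Δ: 4! 10! 2! / 17! → 1/2042040
sum: t=1:−1/207360 t=2:+1/57600 t=3:−1/207360 = 1/129600
3j²(7 3 6; 0 0 0) = Δ·Π!·Σ² = 168/12155  (sign +1)
sum: t=0:+1/829440 t=1:−1/86400 t=2:+1/138240 = -13/4147200
3j²(7 3 6; 1 -1 0) = Δ·Π!·Σ² = 13/3740  (sign -1)
combine: 4πI² = 1365·168/12155·13/3740 = 11466/174845
take √, sign -1: I = -0.07223945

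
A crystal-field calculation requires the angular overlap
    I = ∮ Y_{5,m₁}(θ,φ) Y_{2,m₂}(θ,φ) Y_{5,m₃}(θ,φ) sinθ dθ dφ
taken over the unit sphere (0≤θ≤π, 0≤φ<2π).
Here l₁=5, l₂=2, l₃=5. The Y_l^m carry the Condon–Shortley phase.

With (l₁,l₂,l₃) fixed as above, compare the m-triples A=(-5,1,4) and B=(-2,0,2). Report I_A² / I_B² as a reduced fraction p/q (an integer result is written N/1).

Same 5,2,5: normalisation and zero-m 3j drop out of the ratio.
A: Δ: 2! 8! 2! / 13! → 1/38610; sum: t=2:+1/80640 = 1/80640; 3j²(5 2 5; -5 1 4) = Δ·Π!·Σ² = 9/286  (sign -1)
B: Δ: 2! 8! 2! / 13! → 1/38610; sum: t=0:+1/20160 t=1:−1/1440 t=2:+1/2880 = -1/3360; 3j²(5 2 5; -2 0 2) = Δ·Π!·Σ² = 6/715  (sign +1)
I_A²/I_B² = (9/286)/(6/715) = 15/4

15/4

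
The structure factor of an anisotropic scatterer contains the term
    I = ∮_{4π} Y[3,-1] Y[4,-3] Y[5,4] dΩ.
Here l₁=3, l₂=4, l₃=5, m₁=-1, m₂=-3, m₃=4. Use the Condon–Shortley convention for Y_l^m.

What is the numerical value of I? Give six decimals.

Checks pass: Σm=0; 12 even; l₃=5∈[1,7].
(2·3+1)(2·4+1)(2·5+1) = 693
Δ: 2! 4! 6! / 13! → 1/180180
sum: t=0:+1/576 t=1:−1/144 t=2:+1/576 = -1/288
3j²(3 4 5; 0 0 0) = Δ·Π!·Σ² = 20/1001  (sign +1)
sum: t=0:+1/5760 t=1:−1/4320 = -1/17280
3j²(3 4 5; -1 -3 4) = Δ·Π!·Σ² = 7/4290  (sign +1)
combine: 4πI² = 693·20/1001·7/4290 = 42/1859
take √, sign +1: I = 0.04240138

0.042401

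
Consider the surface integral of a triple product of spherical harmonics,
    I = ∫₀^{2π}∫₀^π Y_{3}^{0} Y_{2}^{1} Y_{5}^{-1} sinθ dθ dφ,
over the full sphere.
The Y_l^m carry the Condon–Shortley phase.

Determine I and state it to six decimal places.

-0.214318

Checks pass: Σm=0; 10 even; l₃=5∈[1,5].
(2·3+1)(2·2+1)(2·5+1) = 385
Δ: 0! 6! 4! / 11! → 1/2310
sum: t=0:+1/144 = 1/144
3j²(3 2 5; 0 0 0) = Δ·Π!·Σ² = 10/231  (sign -1)
sum: t=0:+1/216 = 1/216
3j²(3 2 5; 0 1 -1) = Δ·Π!·Σ² = 8/231  (sign +1)
combine: 4πI² = 385·10/231·8/231 = 400/693
take √, sign -1: I = -0.21431790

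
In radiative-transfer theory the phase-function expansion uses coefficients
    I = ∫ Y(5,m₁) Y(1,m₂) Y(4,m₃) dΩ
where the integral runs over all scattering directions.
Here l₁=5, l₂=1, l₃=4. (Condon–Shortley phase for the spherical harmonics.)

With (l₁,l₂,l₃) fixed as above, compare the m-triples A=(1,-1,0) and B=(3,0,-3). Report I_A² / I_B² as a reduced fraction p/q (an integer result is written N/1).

Same 5,1,4: normalisation and zero-m 3j drop out of the ratio.
A: Δ: 2! 8! 0! / 11! → 1/495; sum: t=0:+1/1152 = 1/1152; 3j²(5 1 4; 1 -1 0) = Δ·Π!·Σ² = 1/33  (sign +1)
B: Δ: 2! 8! 0! / 11! → 1/495; sum: t=1:−1/5040 = -1/5040; 3j²(5 1 4; 3 0 -3) = Δ·Π!·Σ² = 16/495  (sign +1)
I_A²/I_B² = (1/33)/(16/495) = 15/16

15/16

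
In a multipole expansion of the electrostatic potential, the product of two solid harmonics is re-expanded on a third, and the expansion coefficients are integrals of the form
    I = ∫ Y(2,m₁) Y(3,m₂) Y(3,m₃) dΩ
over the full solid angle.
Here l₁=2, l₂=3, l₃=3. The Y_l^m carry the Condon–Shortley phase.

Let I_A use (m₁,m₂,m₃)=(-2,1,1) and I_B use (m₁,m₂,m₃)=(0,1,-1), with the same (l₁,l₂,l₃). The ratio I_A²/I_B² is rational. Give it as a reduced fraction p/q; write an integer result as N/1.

l's match ⇒ only the (l;m) 3-j factors differ between A and B.
A: triangle coeff Δ(2,3,3) = 1/3780; Σ_t [2,2]: t=2:+1/16 = 1/16; (3j)²=2/35 [(2 3 3; -2 1 1)], sign=+1
B: triangle coeff Δ(2,3,3) = 1/3780; Σ_t [0,2]: t=0:+1/96 t=1:−1/6 t=2:+1/16 = -3/32; (3j)²=3/140 [(2 3 3; 0 1 -1)], sign=-1
I_A²/I_B² = (2/35)/(3/140) = 8/3

8/3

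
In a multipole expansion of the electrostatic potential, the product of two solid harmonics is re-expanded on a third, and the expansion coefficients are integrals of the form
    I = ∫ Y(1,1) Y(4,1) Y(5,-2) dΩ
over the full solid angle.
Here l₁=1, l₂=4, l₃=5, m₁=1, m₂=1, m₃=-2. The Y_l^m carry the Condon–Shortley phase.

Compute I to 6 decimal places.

Rules hold: Σm=0, L=10 even, 3≤5≤5.
N = 3·9·11 = 297
Δ = 0!·2!·8!/11! = 1/495
Racah Σ t=0..0: t=0:+1/576 = 1/576
⇒ 3j(1 4 5; 0 0 0)² = 5/99, sgn -1
Racah Σ t=0..0: t=0:+1/1440 = 1/1440
⇒ 3j(1 4 5; 1 1 -2)² = 7/165, sgn -1
4πI² = N·(3j₀)²·(3jₘ)² = 7/11
I = +1·√(0.636364/4π) = 0.22503380

0.225034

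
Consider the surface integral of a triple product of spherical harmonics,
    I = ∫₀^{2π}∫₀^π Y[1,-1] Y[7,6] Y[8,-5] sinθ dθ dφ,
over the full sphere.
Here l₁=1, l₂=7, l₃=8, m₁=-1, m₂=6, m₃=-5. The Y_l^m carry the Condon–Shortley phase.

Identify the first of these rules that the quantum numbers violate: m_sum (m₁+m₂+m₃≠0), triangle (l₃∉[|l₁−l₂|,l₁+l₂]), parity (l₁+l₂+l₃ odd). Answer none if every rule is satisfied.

m₁+m₂+m₃ = -1 + 6 − 5 = 0  ✓
triangle: |1−7|=6 ≤ l₃=8 ≤ 1+7=8  ✓
parity: l₁+l₂+l₃ = 16 is even  ✓

none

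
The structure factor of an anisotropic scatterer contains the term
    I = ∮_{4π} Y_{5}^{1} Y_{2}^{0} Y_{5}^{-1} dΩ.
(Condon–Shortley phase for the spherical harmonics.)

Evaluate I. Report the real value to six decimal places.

-0.145565

Checks pass: Σm=0; 12 even; l₃=5∈[3,7].
(2·5+1)(2·2+1)(2·5+1) = 605
Δ: 2! 8! 2! / 13! → 1/38610
sum: t=0:+1/2880 t=1:−1/576 t=2:+1/2880 = -1/960
3j²(5 2 5; 0 0 0) = Δ·Π!·Σ² = 10/429  (sign +1)
sum: t=0:+1/2304 t=1:−1/720 t=2:+1/5760 = -1/1280
3j²(5 2 5; 1 0 -1) = Δ·Π!·Σ² = 27/1430  (sign -1)
combine: 4πI² = 605·10/429·27/1430 = 45/169
take √, sign -1: I = -0.14556534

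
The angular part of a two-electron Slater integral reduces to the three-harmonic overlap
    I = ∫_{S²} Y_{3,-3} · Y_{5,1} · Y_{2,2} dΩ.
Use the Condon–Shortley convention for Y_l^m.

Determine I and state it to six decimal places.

-0.023961

m-sum 0 ✓  L=10 even ✓  2≤2≤8 ✓
Π(2lᵢ+1) = 7×11×5 = 385
triangle coeff Δ(3,5,2) = 1/2310
Σ_t [3,3]: t=3:−1/144 = -1/144
(3j)²=10/231 [(3 5 2; 0 0 0)], sign=-1
Σ_t [6,6]: t=6:+1/17280 = 1/17280
(3j)²=1/2310 [(3 5 2; -3 1 2)], sign=+1
⇒ 4πI² = 5/693
I = (-1)√(5/693/(4π)) = -0.02396147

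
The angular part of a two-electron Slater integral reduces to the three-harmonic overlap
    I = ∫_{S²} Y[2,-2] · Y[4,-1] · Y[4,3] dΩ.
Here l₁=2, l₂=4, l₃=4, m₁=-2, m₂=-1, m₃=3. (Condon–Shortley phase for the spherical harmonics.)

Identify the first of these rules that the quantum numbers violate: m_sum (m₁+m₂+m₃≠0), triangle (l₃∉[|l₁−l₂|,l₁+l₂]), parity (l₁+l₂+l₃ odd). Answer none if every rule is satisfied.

none

azimuthal sum: -2 − 1 + 3 = 0  ✓
2 ≤ 4 ≤ 6 (triangle on l)  ✓
L = 2 + 4 + 4 = 10 (even)  ✓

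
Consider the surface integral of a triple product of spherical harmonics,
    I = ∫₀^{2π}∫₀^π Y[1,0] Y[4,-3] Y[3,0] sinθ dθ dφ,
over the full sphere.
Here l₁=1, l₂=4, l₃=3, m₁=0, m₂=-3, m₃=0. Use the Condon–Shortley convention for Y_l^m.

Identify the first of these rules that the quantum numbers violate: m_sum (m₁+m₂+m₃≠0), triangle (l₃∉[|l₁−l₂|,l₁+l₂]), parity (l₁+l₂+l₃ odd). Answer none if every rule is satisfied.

Σmᵢ = -3  ✗
l₃∈[|l₁−l₂|,l₁+l₂]=[3,5], have l₃=3
Σlᵢ = 8 ⇒ even

m_sum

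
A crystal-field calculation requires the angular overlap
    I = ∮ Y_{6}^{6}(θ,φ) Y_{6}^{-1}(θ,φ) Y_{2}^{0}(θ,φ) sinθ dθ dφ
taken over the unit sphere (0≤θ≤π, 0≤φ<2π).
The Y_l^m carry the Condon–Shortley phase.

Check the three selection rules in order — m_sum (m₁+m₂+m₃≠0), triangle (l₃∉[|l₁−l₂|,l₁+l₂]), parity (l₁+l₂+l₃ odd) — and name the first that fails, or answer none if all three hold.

azimuthal sum: 6 − 1 + 0 = 5  ✗
0 ≤ 2 ≤ 12 (triangle on l)
L = 6 + 6 + 2 = 14 (even)

m_sum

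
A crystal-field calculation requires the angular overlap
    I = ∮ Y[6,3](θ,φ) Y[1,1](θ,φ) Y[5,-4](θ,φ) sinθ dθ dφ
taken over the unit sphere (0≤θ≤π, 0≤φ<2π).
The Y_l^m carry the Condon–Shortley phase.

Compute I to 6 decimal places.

-0.070770

Rules hold: Σm=0, L=12 even, 5≤5≤7.
N = 13·3·11 = 429
Δ = 2!·10!·0!/13! = 1/858
Racah Σ t=1..1: t=1:−1/14400 = -1/14400
⇒ 3j(6 1 5; 0 0 0)² = 6/143, sgn +1
Racah Σ t=2..2: t=2:+1/725760 = 1/725760
⇒ 3j(6 1 5; 3 1 -4)² = 1/286, sgn -1
4πI² = N·(3j₀)²·(3jₘ)² = 9/143
I = -1·√(0.0629371/4π) = -0.07076985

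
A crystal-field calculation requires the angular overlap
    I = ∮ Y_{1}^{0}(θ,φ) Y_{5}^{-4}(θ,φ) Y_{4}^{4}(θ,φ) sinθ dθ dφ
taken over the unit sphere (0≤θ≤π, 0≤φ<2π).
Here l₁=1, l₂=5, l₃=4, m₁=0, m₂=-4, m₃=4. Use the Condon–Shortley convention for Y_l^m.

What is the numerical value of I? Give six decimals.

Rules hold: Σm=0, L=10 even, 4≤4≤6.
N = 3·11·9 = 297
Δ = 2!·0!·8!/11! = 1/495
Racah Σ t=1..1: t=1:−1/576 = -1/576
⇒ 3j(1 5 4; 0 0 0)² = 5/99, sgn -1
Racah Σ t=1..1: t=1:−1/40320 = -1/40320
⇒ 3j(1 5 4; 0 -4 4)² = 1/55, sgn -1
4πI² = N·(3j₀)²·(3jₘ)² = 3/11
I = +1·√(0.272727/4π) = 0.14731920

0.147319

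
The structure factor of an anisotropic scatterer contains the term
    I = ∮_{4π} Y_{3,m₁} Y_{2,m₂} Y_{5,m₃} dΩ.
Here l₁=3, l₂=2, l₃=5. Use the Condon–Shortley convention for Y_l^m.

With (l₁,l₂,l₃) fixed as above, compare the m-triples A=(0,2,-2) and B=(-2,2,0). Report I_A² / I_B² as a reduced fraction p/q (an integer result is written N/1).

Shared (l₁,l₂,l₃)=(3,2,5): N and (l;000)² cancel in I_A²/I_B².
A: Δ = 0!·6!·4!/11! = 1/2310; Racah Σ t=0..0: t=0:+1/864 = 1/864; ⇒ 3j(3 2 5; 0 2 -2)² = 1/66, sgn -1
B: Δ = 0!·6!·4!/11! = 1/2310; Racah Σ t=0..0: t=0:+1/2880 = 1/2880; ⇒ 3j(3 2 5; -2 2 0)² = 1/462, sgn -1
I_A²/I_B² = (1/66)/(1/462) = 7/1

7/1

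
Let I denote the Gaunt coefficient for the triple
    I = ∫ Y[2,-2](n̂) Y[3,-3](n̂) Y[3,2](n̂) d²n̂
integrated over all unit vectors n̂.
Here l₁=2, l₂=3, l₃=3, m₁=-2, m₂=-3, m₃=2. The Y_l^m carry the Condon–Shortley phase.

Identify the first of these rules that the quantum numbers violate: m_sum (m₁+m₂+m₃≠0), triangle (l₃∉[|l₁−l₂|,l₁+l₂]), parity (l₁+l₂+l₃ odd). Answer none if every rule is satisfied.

m_sum

Σmᵢ = -3  ✗
l₃∈[|l₁−l₂|,l₁+l₂]=[1,5], have l₃=3
Σlᵢ = 8 ⇒ even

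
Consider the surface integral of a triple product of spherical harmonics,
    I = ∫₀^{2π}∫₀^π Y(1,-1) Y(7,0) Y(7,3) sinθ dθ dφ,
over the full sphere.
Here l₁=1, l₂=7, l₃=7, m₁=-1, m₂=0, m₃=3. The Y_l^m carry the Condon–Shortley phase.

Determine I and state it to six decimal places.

-1 + 0 + 3 = 2 ≠ 0: azimuthal integral kills it; I = 0

0.000000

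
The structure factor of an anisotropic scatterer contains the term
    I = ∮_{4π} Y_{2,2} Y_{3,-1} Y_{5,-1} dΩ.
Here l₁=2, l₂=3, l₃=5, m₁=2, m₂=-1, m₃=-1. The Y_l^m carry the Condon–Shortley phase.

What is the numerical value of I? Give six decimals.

m-sum 0 ✓  L=10 even ✓  1≤5≤5 ✓
Π(2lᵢ+1) = 5×7×11 = 385
triangle coeff Δ(2,3,5) = 1/2310
Σ_t [0,0]: t=0:+1/144 = 1/144
(3j)²=10/231 [(2 3 5; 0 0 0)], sign=-1
Σ_t [0,0]: t=0:+1/1152 = 1/1152
(3j)²=1/154 [(2 3 5; 2 -1 -1)], sign=+1
⇒ 4πI² = 25/231
I = (-1)√(25/231/(4π)) = -0.09280237

-0.092802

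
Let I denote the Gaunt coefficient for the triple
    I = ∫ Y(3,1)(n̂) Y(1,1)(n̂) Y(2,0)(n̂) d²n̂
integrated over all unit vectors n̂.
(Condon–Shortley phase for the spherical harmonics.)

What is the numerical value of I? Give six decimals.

m-sum = 1 + 1 + 0 = 2 ≠ 0 ⇒ I = 0

0.000000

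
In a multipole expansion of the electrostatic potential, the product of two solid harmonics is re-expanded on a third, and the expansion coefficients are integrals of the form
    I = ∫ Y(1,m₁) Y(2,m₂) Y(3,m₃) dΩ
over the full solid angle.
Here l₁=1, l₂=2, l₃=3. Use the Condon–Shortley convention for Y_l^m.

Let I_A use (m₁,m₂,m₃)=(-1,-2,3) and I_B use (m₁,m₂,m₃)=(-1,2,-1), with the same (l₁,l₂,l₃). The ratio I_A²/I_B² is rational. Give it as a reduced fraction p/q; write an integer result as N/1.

Shared (l₁,l₂,l₃)=(1,2,3): N and (l;000)² cancel in I_A²/I_B².
A: Δ = 0!·2!·4!/7! = 1/105; Racah Σ t=0..0: t=0:+1/48 = 1/48; ⇒ 3j(1 2 3; -1 -2 3)² = 1/7, sgn +1
B: Δ = 0!·2!·4!/7! = 1/105; Racah Σ t=0..0: t=0:+1/48 = 1/48; ⇒ 3j(1 2 3; -1 2 -1)² = 1/105, sgn +1
I_A²/I_B² = (1/7)/(1/105) = 15/1

15/1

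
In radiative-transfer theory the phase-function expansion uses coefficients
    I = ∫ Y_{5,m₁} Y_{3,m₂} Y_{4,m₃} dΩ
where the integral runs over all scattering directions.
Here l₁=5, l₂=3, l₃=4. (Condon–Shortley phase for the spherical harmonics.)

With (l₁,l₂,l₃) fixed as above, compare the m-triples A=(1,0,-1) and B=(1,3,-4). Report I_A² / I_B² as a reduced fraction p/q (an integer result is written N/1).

l's match ⇒ only the (l;m) 3-j factors differ between A and B.
A: triangle coeff Δ(5,3,4) = 1/180180; Σ_t [1,3]: t=1:−1/432 t=2:+1/192 t=3:−1/1440 = 19/8640; (3j)²=361/30030 [(5 3 4; 1 0 -1)], sign=-1
B: triangle coeff Δ(5,3,4) = 1/180180; Σ_t [4,4]: t=4:+1/34560 = 1/34560; (3j)²=1/429 [(5 3 4; 1 3 -4)], sign=+1
I_A²/I_B² = (361/30030)/(1/429) = 361/70

361/70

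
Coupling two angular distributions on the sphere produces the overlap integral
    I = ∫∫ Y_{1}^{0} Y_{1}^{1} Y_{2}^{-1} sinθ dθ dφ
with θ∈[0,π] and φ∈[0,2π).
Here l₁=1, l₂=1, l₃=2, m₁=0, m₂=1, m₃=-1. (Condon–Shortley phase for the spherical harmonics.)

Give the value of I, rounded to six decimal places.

Rules hold: Σm=0, L=4 even, 0≤2≤2.
N = 3·3·5 = 45
Δ = 0!·2!·2!/5! = 1/30
Racah Σ t=0..0: t=0:+1/1 = 1/1
⇒ 3j(1 1 2; 0 0 0)² = 2/15, sgn +1
Racah Σ t=0..0: t=0:+1/2 = 1/2
⇒ 3j(1 1 2; 0 1 -1)² = 1/10, sgn -1
4πI² = N·(3j₀)²·(3jₘ)² = 3/5
I = -1·√(0.6/4π) = -0.21850969

-0.218510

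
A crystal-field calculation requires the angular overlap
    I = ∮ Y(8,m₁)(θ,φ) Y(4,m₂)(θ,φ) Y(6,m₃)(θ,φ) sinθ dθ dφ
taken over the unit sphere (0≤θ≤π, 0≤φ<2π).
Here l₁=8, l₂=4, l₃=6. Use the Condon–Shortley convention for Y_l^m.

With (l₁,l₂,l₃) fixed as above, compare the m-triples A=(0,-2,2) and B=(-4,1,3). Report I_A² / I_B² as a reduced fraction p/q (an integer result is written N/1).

Same 8,4,6: normalisation and zero-m 3j drop out of the ratio.
A: Δ: 6! 10! 2! / 19! → 1/23279256; sum: t=0:+1/116121600 t=1:−1/3628800 t=2:+1/1658880 = 13/38707200; 3j²(8 4 6; 0 -2 2) = Δ·Π!·Σ² = 39/3553  (sign +1)
B: Δ: 6! 10! 2! / 19! → 1/23279256; sum: t=3:−1/26127360 t=4:+1/3870720 t=5:−1/7257600 = 43/522547200; 3j²(8 4 6; -4 1 3) = Δ·Π!·Σ² = 1849/352716  (sign -1)
I_A²/I_B² = (39/3553)/(1849/352716) = 42588/20339

42588/20339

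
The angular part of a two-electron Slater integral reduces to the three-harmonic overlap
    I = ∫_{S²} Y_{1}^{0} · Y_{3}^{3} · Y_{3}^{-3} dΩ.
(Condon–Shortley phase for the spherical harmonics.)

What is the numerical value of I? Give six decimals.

Σlᵢ=7 odd — θ-integrand is odd under cosθ→−cosθ; I=0

0.000000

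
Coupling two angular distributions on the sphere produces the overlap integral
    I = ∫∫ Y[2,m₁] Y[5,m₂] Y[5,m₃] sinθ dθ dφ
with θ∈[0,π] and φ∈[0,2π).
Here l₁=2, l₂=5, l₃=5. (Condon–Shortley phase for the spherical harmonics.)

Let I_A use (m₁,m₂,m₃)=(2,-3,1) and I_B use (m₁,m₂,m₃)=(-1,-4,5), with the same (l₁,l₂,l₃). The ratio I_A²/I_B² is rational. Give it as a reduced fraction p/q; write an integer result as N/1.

Shared (l₁,l₂,l₃)=(2,5,5): N and (l;000)² cancel in I_A²/I_B².
A: Δ = 2!·2!·8!/13! = 1/38610; Racah Σ t=0..0: t=0:+1/5760 = 1/5760; ⇒ 3j(2 5 5; 2 -3 1)² = 56/2145, sgn +1
B: Δ = 2!·2!·8!/13! = 1/38610; Racah Σ t=1..1: t=1:−1/80640 = -1/80640; ⇒ 3j(2 5 5; -1 -4 5)² = 9/286, sgn -1
I_A²/I_B² = (56/2145)/(9/286) = 112/135

112/135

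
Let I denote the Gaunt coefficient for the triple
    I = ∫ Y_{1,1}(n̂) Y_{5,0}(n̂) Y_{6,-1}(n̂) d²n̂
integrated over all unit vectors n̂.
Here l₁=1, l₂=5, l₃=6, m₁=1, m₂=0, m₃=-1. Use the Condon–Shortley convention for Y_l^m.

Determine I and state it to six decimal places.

-0.187239

m-sum 0 ✓  L=12 even ✓  4≤6≤6 ✓
Π(2lᵢ+1) = 3×11×13 = 429
triangle coeff Δ(1,5,6) = 1/858
Σ_t [0,0]: t=0:+1/14400 = 1/14400
(3j)²=6/143 [(1 5 6; 0 0 0)], sign=+1
Σ_t [0,0]: t=0:+1/28800 = 1/28800
(3j)²=7/286 [(1 5 6; 1 0 -1)], sign=-1
⇒ 4πI² = 63/143
I = (-1)√(63/143/(4π)) = -0.18723944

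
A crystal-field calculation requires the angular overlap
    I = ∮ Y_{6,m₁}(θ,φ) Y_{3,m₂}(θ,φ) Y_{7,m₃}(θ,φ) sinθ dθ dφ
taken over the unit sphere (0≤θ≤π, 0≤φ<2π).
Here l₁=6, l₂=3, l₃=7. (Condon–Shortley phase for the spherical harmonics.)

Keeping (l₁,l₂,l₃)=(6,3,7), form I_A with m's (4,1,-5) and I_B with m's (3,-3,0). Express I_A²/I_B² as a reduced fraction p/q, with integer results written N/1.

Same 6,3,7: normalisation and zero-m 3j drop out of the ratio.
A: Δ: 2! 10! 4! / 17! → 1/2042040; sum: t=0:+1/3870720 t=1:−1/2177280 t=2:+1/29030400 = -29/174182400; 3j²(6 3 7; 4 1 -5) = Δ·Π!·Σ² = 841/185640  (sign -1)
B: Δ: 2! 10! 4! / 17! → 1/2042040; sum: t=0:+1/1451520 = 1/1451520; 3j²(6 3 7; 3 -3 0) = Δ·Π!·Σ² = 45/4862  (sign -1)
I_A²/I_B² = (841/185640)/(45/4862) = 9251/18900

9251/18900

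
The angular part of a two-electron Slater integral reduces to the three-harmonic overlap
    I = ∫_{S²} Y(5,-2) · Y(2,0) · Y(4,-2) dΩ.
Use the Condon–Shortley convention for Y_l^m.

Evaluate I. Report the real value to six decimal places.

0.000000

Σmᵢ = -4 ≠ 0, so the φ-integral vanishes; I = 0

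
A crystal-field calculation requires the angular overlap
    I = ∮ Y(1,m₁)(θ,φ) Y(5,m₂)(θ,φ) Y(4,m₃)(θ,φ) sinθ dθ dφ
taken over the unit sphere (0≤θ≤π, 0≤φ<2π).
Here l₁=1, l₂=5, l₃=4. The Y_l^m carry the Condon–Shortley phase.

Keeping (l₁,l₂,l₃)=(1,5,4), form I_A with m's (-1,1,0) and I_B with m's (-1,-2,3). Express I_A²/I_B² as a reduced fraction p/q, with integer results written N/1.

5/1

Same 1,5,4: normalisation and zero-m 3j drop out of the ratio.
A: Δ: 2! 0! 8! / 11! → 1/495; sum: t=2:+1/1152 = 1/1152; 3j²(1 5 4; -1 1 0) = Δ·Π!·Σ² = 1/33  (sign +1)
B: Δ: 2! 0! 8! / 11! → 1/495; sum: t=2:+1/10080 = 1/10080; 3j²(1 5 4; -1 -2 3) = Δ·Π!·Σ² = 1/165  (sign -1)
I_A²/I_B² = (1/33)/(1/165) = 5/1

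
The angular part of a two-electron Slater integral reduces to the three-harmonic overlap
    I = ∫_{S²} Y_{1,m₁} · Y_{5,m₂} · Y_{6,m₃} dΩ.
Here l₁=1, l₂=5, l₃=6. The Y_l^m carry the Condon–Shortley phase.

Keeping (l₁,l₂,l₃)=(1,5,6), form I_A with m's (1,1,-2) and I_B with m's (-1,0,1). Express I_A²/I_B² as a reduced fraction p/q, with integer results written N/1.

4/3

l's match ⇒ only the (l;m) 3-j factors differ between A and B.
A: triangle coeff Δ(1,5,6) = 1/858; Σ_t [0,0]: t=0:+1/34560 = 1/34560; (3j)²=14/429 [(1 5 6; 1 1 -2)], sign=+1
B: triangle coeff Δ(1,5,6) = 1/858; Σ_t [0,0]: t=0:+1/28800 = 1/28800; (3j)²=7/286 [(1 5 6; -1 0 1)], sign=-1
I_A²/I_B² = (14/429)/(7/286) = 4/3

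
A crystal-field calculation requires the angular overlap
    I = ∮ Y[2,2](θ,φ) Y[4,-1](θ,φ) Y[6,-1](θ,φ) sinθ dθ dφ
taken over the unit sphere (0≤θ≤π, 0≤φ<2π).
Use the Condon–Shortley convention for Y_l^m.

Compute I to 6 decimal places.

-0.094091

Checks pass: Σm=0; 12 even; l₃=6∈[2,6].
(2·2+1)(2·4+1)(2·6+1) = 585
Δ: 0! 4! 8! / 13! → 1/6435
sum: t=0:+1/2304 = 1/2304
3j²(2 4 6; 0 0 0) = Δ·Π!·Σ² = 5/143  (sign +1)
sum: t=0:+1/17280 = 1/17280
3j²(2 4 6; 2 -1 -1) = Δ·Π!·Σ² = 7/1287  (sign -1)
combine: 4πI² = 585·5/143·7/1287 = 175/1573
take √, sign -1: I = -0.09409136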